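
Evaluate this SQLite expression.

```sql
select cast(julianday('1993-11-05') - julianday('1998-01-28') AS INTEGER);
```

-1545

25 days remain in November 1993 after the 5th (30 − 5).
Full months from December 1993 through December 1997 contribute their day counts.
Then 28 days into January 1998.
Total: 25 + 31 + 31 + 28 + 31 + 30 + 31 + 30 + 31 + 31 + 30 + 31 + 30 + 31 + 31 + 28 + 31 + 30 + 31 + 30 + 31 + 31 + 30 + 31 + 30 + 31 + 31 + 29 + 31 + 30 + 31 + 30 + 31 + 31 + 30 + 31 + 30 + 31 + 31 + 28 + 31 + 30 + 31 + 30 + 31 + 31 + 30 + 31 + 30 + 31 + 28 = 1545.
The subtraction is earlier − later, so the result is −1545 → -1545.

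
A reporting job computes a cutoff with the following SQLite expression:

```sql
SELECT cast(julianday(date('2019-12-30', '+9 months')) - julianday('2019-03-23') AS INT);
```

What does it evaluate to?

557

Adding +9 months to 2019-12-30 gives 2020-09-30.
8 days remain in March 2019 after the 23rd (31 − 23).
Full months from April 2019 through August 2020 contribute their day counts.
Then 30 days into September 2020.
Total: 8 + 30 + 31 + 30 + 31 + 31 + 30 + 31 + 30 + 31 + 31 + 29 + 31 + 30 + 31 + 30 + 31 + 31 + 30 = 557.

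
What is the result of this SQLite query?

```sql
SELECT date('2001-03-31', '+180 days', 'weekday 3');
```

Applying '+180 days' to 2001-03-31: counting 180 days forward gives 2001-09-27.
`weekday 3` advances to the next Wednesday; 2001-09-27 is a Thursday, so it moves forward to 2001-10-03.

2001-10-03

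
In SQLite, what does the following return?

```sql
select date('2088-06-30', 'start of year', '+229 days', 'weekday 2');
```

`start of year` rewinds 2088-06-30 to 2088-01-01.
Applying '+229 days' to 2088-01-01: counting 229 days forward gives 2088-08-17.
`weekday 2` advances to the next Tuesday; 2088-08-17 is already a Tuesday, so it stays at 2088-08-17.

2088-08-17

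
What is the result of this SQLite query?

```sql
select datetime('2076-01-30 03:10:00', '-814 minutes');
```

814 minutes = 13h 34m; -814 minutes from 2076-01-30 03:10:00 is 2076-01-29 13:36:00 (crosses midnight).

2076-01-29 13:36:00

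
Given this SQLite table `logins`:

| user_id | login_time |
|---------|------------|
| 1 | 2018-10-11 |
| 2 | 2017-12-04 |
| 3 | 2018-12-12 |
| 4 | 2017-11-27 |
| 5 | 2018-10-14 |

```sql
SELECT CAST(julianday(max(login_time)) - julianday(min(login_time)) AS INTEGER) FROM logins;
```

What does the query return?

MIN = 2017-11-27, MAX = 2018-12-12.
3 days remain in November 2017 after the 27th (30 − 27).
Full months from December 2017 through November 2018 contribute their day counts.
Then 12 days into December 2018.
Total: 3 + 31 + 31 + 28 + 31 + 30 + 31 + 30 + 31 + 31 + 30 + 31 + 30 + 12 = 380.

380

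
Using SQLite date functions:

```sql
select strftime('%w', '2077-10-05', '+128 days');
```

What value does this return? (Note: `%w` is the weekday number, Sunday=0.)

4

First apply '+128 days': 2077-10-05 → 2078-02-10.
2078-02-10 is a Thursday; with Sunday=0 that is 4.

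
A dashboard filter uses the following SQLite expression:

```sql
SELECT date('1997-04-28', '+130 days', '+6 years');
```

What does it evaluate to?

Applying '+130 days' to 1997-04-28: counting 130 days forward gives 1997-09-05.
Adding +6 years to 1997-09-05 gives 2003-09-05.

2003-09-05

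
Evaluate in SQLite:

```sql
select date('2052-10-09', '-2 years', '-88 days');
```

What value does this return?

Adding -2 years to 2052-10-09 gives 2050-10-09.
Applying '-88 days' to 2050-10-09: counting 88 days back gives 2050-07-13.

2050-07-13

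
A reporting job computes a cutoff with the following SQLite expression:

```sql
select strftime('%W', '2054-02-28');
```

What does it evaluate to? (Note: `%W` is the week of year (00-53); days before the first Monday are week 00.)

08

2054-02-28 is a Saturday. SQLite's %W counts Mondays since the year started; the result is 08.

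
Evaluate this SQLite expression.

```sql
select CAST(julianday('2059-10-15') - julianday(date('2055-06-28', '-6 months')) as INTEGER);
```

Adding -6 months to 2055-06-28 gives 2054-12-28.
3 days remain in December 2054 after the 28th (31 − 28).
Full months from January 2055 through September 2059 contribute their day counts.
Then 15 days into October 2059.
Total: 3 + 31 + 28 + 31 + 30 + 31 + 30 + 31 + 31 + 30 + 31 + 30 + 31 + 31 + 29 + 31 + 30 + 31 + 30 + 31 + 31 + 30 + 31 + 30 + 31 + 31 + 28 + 31 + 30 + 31 + 30 + 31 + 31 + 30 + 31 + 30 + 31 + 31 + 28 + 31 + 30 + 31 + 30 + 31 + 31 + 30 + 31 + 30 + 31 + 31 + 28 + 31 + 30 + 31 + 30 + 31 + 31 + 30 + 15 = 1752.

1752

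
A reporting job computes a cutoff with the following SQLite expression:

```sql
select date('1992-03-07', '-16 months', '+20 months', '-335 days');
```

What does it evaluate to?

1991-08-07

Adding -16 months to 1992-03-07 gives 1990-11-07.
Adding +20 months to 1990-11-07 gives 1992-07-07.
Applying '-335 days' to 1992-07-07: counting 335 days back gives 1991-08-07.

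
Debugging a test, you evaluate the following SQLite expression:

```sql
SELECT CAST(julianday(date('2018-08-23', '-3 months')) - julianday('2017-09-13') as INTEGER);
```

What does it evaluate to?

Adding -3 months to 2018-08-23 gives 2018-05-23.
17 days remain in September 2017 after the 13th (30 − 13).
Full months from October 2017 through April 2018 contribute their day counts.
Then 23 days into May 2018.
Total: 17 + 31 + 30 + 31 + 31 + 28 + 31 + 30 + 23 = 252.

252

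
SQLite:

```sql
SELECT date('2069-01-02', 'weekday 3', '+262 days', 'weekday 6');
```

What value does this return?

`weekday 3` advances to the next Wednesday; 2069-01-02 is already a Wednesday, so it stays at 2069-01-02.
Applying '+262 days' to 2069-01-02: counting 262 days forward gives 2069-09-21.
`weekday 6` advances to the next Saturday; 2069-09-21 is already a Saturday, so it stays at 2069-09-21.

2069-09-21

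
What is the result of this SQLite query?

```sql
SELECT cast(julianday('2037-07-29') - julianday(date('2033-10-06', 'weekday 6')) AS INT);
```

`weekday 6` advances to the next Saturday; 2033-10-06 is a Thursday, so it moves forward to 2033-10-08.
23 days remain in October 2033 after the 8th (31 − 8).
Full months from November 2033 through June 2037 contribute their day counts.
Then 29 days into July 2037.
Total: 23 + 30 + 31 + 31 + 28 + 31 + 30 + 31 + 30 + 31 + 31 + 30 + 31 + 30 + 31 + 31 + 28 + 31 + 30 + 31 + 30 + 31 + 31 + 30 + 31 + 30 + 31 + 31 + 29 + 31 + 30 + 31 + 30 + 31 + 31 + 30 + 31 + 30 + 31 + 31 + 28 + 31 + 30 + 31 + 30 + 29 = 1390.

1390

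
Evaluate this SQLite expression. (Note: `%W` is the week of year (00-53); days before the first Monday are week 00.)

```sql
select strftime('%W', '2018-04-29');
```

2018-04-29 is a Sunday. SQLite's %W counts Mondays since the year started; the result is 17.

17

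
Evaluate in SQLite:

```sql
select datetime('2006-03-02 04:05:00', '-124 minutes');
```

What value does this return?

124 minutes = 2h 4m; -124 minutes from 2006-03-02 04:05:00 is 2006-03-02 02:01:00.

2006-03-02 02:01:00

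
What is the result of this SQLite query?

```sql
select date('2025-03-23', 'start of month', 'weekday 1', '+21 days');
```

`start of month` rewinds 2025-03-23 to 2025-03-01.
`weekday 1` advances to the next Monday; 2025-03-01 is a Saturday, so it moves forward to 2025-03-03.
Advancing 21 more days within March lands on 2025-03-24.

2025-03-24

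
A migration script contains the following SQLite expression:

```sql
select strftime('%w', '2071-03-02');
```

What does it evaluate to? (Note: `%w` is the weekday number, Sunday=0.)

1

2071-03-02 is a Monday; with Sunday=0 that is 1.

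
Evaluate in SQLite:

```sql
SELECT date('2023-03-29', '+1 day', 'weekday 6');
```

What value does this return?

2023-04-01

Advancing 1 more day within March lands on 2023-03-30.
`weekday 6` advances to the next Saturday; 2023-03-30 is a Thursday, so it moves forward to 2023-04-01.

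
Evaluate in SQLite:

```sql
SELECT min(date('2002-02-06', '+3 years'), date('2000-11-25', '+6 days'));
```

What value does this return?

2000-12-01

date('2002-02-06', '+3 years') → 2005-02-06.
date('2000-11-25', '+6 days') → 2000-12-01.
Earlier of the two is 2000-12-01.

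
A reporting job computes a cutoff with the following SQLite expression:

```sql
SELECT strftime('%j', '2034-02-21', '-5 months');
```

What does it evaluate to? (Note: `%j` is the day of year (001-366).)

First apply '-5 months': 2034-02-21 → 2033-09-21.
Day-of-year for 2033-09-21: days since 2033-01-01 inclusive = 264, zero-padded to 264.

264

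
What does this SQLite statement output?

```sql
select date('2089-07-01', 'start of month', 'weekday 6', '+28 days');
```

2089-07-30

`start of month` rewinds 2089-07-01 to 2089-07-01.
`weekday 6` advances to the next Saturday; 2089-07-01 is a Friday, so it moves forward to 2089-07-02.
Advancing 28 more days within July lands on 2089-07-30.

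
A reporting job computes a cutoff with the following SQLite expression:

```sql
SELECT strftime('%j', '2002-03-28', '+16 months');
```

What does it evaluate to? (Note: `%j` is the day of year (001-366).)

209

First apply '+16 months': 2002-03-28 → 2003-07-28.
Day-of-year for 2003-07-28: days since 2003-01-01 inclusive = 209, zero-padded to 209.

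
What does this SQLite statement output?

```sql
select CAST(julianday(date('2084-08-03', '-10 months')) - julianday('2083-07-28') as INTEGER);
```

67

Adding -10 months to 2084-08-03 gives 2083-10-03.
3 days remain in July 2083 after the 28th (31 − 28).
August 2083: 31 days.
September 2083: 30 days.
Then 3 days into October 2083.
Total: 3 + 31 + 30 + 3 = 67.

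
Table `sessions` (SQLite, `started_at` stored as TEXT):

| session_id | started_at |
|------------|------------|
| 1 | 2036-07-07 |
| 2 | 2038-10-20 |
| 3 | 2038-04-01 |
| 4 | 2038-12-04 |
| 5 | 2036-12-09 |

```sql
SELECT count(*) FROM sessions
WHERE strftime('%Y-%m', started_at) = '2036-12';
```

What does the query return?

Rows with year-month 2036-12: 2036-12-09 → 1.

1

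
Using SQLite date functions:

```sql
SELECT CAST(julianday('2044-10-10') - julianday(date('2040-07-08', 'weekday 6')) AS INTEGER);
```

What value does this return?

1549

`weekday 6` advances to the next Saturday; 2040-07-08 is a Sunday, so it moves forward to 2040-07-14.
17 days remain in July 2040 after the 14th (31 − 14).
Full months from August 2040 through September 2044 contribute their day counts.
Then 10 days into October 2044.
Total: 17 + 31 + 30 + 31 + 30 + 31 + 31 + 28 + 31 + 30 + 31 + 30 + 31 + 31 + 30 + 31 + 30 + 31 + 31 + 28 + 31 + 30 + 31 + 30 + 31 + 31 + 30 + 31 + 30 + 31 + 31 + 28 + 31 + 30 + 31 + 30 + 31 + 31 + 30 + 31 + 30 + 31 + 31 + 29 + 31 + 30 + 31 + 30 + 31 + 31 + 30 + 10 = 1549.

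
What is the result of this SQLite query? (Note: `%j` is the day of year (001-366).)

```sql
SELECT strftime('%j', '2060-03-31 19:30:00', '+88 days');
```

179

First apply '+88 days': 2060-03-31 19:30:00 → 2060-06-27 19:30:00.
Day-of-year for 2060-06-27: days since 2060-01-01 inclusive = 179, zero-padded to 179.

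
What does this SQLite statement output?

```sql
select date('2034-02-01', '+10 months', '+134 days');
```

2035-04-14

Adding +10 months to 2034-02-01 gives 2034-12-01.
Applying '+134 days' to 2034-12-01: counting 134 days forward gives 2035-04-14.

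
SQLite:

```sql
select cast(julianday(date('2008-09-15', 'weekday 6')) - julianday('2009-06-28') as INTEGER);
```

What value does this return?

-281

`weekday 6` advances to the next Saturday; 2008-09-15 is a Monday, so it moves forward to 2008-09-20.
10 days remain in September 2008 after the 20th (30 − 20).
Full months from October 2008 through May 2009 contribute their day counts.
Then 28 days into June 2009.
Total: 10 + 31 + 30 + 31 + 31 + 28 + 31 + 30 + 31 + 28 = 281.
The subtraction is earlier − later, so the result is −281 → -281.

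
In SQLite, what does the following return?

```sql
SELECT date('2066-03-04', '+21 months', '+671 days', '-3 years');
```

Adding +21 months to 2066-03-04 gives 2067-12-04.
Applying '+671 days' to 2067-12-04: counting 671 days forward gives 2069-10-05.
Adding -3 years to 2069-10-05 gives 2066-10-05.

2066-10-05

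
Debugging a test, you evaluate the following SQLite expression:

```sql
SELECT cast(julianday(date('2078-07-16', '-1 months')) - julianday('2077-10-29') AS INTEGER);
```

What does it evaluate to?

Adding -1 month to 2078-07-16 gives 2078-06-16.
2 days remain in October 2077 after the 29th (31 − 29).
Full months from November 2077 through May 2078 contribute their day counts.
Then 16 days into June 2078.
Total: 2 + 30 + 31 + 31 + 28 + 31 + 30 + 31 + 16 = 230.

230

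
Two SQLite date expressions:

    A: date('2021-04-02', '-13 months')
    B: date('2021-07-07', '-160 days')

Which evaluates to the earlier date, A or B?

A

A = 2020-03-02.
B = 2021-01-28.
A is earlier.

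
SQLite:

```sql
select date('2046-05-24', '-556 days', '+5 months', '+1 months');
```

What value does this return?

Applying '-556 days' to 2046-05-24: counting 556 days back gives 2044-11-14.
Adding +5 months to 2044-11-14 gives 2045-04-14.
Adding +1 month to 2045-04-14 gives 2045-05-14.

2045-05-14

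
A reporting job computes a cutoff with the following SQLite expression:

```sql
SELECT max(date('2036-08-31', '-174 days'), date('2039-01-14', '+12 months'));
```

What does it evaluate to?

2040-01-14

date('2036-08-31', '-174 days') → 2036-03-10.
date('2039-01-14', '+12 months') → 2040-01-14.
Later of the two is 2040-01-14.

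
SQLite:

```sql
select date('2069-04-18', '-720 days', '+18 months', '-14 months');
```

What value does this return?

2067-08-29

Applying '-720 days' to 2069-04-18: counting 720 days back gives 2067-04-29.
Adding +18 months to 2067-04-29 gives 2068-10-29.
Adding -14 months to 2068-10-29 gives 2067-08-29.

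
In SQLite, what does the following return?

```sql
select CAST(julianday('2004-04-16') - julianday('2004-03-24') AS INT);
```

23

7 days remain in March 2004 after the 24th (31 − 24).
Then 16 days into April 2004.
Total: 7 + 16 = 23.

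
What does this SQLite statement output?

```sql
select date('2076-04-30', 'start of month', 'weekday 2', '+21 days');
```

`start of month` rewinds 2076-04-30 to 2076-04-01.
`weekday 2` advances to the next Tuesday; 2076-04-01 is a Wednesday, so it moves forward to 2076-04-07.
Advancing 21 more days within April lands on 2076-04-28.

2076-04-28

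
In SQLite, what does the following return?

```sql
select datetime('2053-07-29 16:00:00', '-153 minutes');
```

153 minutes = 2h 33m; -153 minutes from 2053-07-29 16:00:00 is 2053-07-29 13:27:00.

2053-07-29 13:27:00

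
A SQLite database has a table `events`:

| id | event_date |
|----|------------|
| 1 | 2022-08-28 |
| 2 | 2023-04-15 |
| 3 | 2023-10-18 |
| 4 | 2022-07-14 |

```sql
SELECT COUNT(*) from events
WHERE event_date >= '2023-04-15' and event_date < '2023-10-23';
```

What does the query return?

Rows in [2023-04-15, 2023-10-23): 2023-04-15, 2023-10-18 → 2 rows.

2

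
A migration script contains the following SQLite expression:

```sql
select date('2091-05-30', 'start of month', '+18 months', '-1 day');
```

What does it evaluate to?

`start of month` rewinds 2091-05-30 to 2091-05-01.
Adding +18 months to 2091-05-01 gives 2092-11-01.
Going back 1 day from 2092-11-01 reaches 2092-10-31 (last day of October, 31 days).

2092-10-31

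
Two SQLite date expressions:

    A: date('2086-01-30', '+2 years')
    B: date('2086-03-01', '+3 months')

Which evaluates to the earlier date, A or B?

A = 2088-01-30.
B = 2086-06-01.
B is earlier.

B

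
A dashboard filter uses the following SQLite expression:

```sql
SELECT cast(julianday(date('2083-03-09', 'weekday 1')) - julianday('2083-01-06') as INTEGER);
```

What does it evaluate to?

`weekday 1` advances to the next Monday; 2083-03-09 is a Tuesday, so it moves forward to 2083-03-15.
25 days remain in January 2083 after the 6th (31 − 6).
February 2083: 28 days.
Then 15 days into March 2083.
Total: 25 + 28 + 15 = 68.

68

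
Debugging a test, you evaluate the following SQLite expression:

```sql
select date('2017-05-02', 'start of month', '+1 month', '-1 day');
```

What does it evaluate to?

`start of month` rewinds 2017-05-02 to 2017-05-01.
Adding +1 month to 2017-05-01 gives 2017-06-01.
Going back 1 day from 2017-06-01 reaches 2017-05-31 (last day of May, 31 days).

2017-05-31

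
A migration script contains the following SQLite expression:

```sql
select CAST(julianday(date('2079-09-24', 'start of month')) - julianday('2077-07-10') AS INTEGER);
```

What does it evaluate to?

`start of month` rewinds 2079-09-24 to 2079-09-01.
21 days remain in July 2077 after the 10th (31 − 10).
Full months from August 2077 through August 2079 contribute their day counts.
Then 1 day into September 2079.
Total: 21 + 31 + 30 + 31 + 30 + 31 + 31 + 28 + 31 + 30 + 31 + 30 + 31 + 31 + 30 + 31 + 30 + 31 + 31 + 28 + 31 + 30 + 31 + 30 + 31 + 31 + 1 = 783.

783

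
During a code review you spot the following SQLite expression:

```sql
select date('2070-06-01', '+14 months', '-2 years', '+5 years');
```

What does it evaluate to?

2074-08-01

Adding +14 months to 2070-06-01 gives 2071-08-01.
Adding -2 years to 2071-08-01 gives 2069-08-01.
Adding +5 years to 2069-08-01 gives 2074-08-01.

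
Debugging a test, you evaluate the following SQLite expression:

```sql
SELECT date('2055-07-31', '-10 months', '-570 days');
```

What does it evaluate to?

2053-03-10

Adding -10 months to 2055-07-31 targets 2054-09-31. September 2054 has only 30 days, so SQLite normalizes the 1-day overflow forward to 2054-10-01.
Applying '-570 days' to 2054-10-01: counting 570 days back gives 2053-03-10.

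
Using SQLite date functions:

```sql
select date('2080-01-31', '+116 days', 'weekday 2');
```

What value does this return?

2080-05-28

Applying '+116 days' to 2080-01-31: counting 116 days forward gives 2080-05-26.
`weekday 2` advances to the next Tuesday; 2080-05-26 is a Sunday, so it moves forward to 2080-05-28.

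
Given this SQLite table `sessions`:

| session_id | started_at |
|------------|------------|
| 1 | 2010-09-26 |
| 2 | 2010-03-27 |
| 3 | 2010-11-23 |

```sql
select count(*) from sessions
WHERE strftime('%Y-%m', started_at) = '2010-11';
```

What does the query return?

Rows with year-month 2010-11: 2010-11-23 → 1.

1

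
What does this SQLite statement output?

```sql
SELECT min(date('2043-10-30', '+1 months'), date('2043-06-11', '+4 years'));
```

date('2043-10-30', '+1 months') → 2043-11-30.
date('2043-06-11', '+4 years') → 2047-06-11.
Earlier of the two is 2043-11-30.

2043-11-30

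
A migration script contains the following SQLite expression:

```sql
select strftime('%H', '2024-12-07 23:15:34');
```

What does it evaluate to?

23

`%H` extracts the 2-digit hour (00-23): 23.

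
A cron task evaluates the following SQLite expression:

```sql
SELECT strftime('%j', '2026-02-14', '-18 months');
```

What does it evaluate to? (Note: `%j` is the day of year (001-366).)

First apply '-18 months': 2026-02-14 → 2024-08-14.
Day-of-year for 2024-08-14: days since 2024-01-01 inclusive = 227, zero-padded to 227.

227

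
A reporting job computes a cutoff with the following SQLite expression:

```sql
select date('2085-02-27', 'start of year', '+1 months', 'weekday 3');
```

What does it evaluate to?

`start of year` rewinds 2085-02-27 to 2085-01-01.
Adding +1 month to 2085-01-01 gives 2085-02-01.
`weekday 3` advances to the next Wednesday; 2085-02-01 is a Thursday, so it moves forward to 2085-02-07.

2085-02-07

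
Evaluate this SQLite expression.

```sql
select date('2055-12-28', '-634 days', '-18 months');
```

Applying '-634 days' to 2055-12-28: counting 634 days back gives 2054-04-03.
Adding -18 months to 2054-04-03 gives 2052-10-03.

2052-10-03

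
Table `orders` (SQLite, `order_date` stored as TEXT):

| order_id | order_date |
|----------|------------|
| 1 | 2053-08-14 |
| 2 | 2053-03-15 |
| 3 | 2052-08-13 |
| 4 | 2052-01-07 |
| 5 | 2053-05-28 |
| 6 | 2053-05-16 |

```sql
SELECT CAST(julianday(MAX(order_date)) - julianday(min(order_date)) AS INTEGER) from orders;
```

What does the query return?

585

MIN = 2052-01-07, MAX = 2053-08-14.
24 days remain in January 2052 after the 7th (31 − 7).
Full months from February 2052 through July 2053 contribute their day counts.
Then 14 days into August 2053.
Total: 24 + 29 + 31 + 30 + 31 + 30 + 31 + 31 + 30 + 31 + 30 + 31 + 31 + 28 + 31 + 30 + 31 + 30 + 31 + 14 = 585.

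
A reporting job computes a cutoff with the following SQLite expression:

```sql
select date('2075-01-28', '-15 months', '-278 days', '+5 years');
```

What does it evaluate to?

2078-01-23

Adding -15 months to 2075-01-28 gives 2073-10-28.
Applying '-278 days' to 2073-10-28: counting 278 days back gives 2073-01-23.
Adding +5 years to 2073-01-23 gives 2078-01-23.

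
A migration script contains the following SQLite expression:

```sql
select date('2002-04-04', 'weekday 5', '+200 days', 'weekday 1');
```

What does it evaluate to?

2002-10-28

`weekday 5` advances to the next Friday; 2002-04-04 is a Thursday, so it moves forward to 2002-04-05.
Applying '+200 days' to 2002-04-05: counting 200 days forward gives 2002-10-22.
`weekday 1` advances to the next Monday; 2002-10-22 is a Tuesday, so it moves forward to 2002-10-28.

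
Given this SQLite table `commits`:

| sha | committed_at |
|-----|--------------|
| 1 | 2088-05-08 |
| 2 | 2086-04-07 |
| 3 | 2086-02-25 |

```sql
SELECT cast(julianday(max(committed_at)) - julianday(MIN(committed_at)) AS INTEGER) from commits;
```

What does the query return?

MIN = 2086-02-25, MAX = 2088-05-08.
3 days remain in February 2086 after the 25th (28 − 25).
Full months from March 2086 through April 2088 contribute their day counts.
Then 8 days into May 2088.
Total: 3 + 31 + 30 + 31 + 30 + 31 + 31 + 30 + 31 + 30 + 31 + 31 + 28 + 31 + 30 + 31 + 30 + 31 + 31 + 30 + 31 + 30 + 31 + 31 + 29 + 31 + 30 + 8 = 803.

803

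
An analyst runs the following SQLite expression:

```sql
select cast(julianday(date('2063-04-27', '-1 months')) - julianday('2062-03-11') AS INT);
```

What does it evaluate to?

Adding -1 month to 2063-04-27 gives 2063-03-27.
20 days remain in March 2062 after the 11th (31 − 11).
Full months from April 2062 through February 2063 contribute their day counts.
Then 27 days into March 2063.
Total: 20 + 30 + 31 + 30 + 31 + 31 + 30 + 31 + 30 + 31 + 31 + 28 + 27 = 381.

381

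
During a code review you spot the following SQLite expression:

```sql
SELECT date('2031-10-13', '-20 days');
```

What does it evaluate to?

Going back 13 days from 2031-10-13 reaches 2031-09-30 (last day of September, 30 days).
Going back 7 days within September lands on 2031-09-23.

2031-09-23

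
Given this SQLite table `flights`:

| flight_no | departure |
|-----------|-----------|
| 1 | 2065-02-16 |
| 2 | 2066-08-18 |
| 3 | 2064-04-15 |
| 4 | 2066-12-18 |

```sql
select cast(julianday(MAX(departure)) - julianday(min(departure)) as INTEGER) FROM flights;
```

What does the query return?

MIN = 2064-04-15, MAX = 2066-12-18.
15 days remain in April 2064 after the 15th (30 − 15).
Full months from May 2064 through November 2066 contribute their day counts.
Then 18 days into December 2066.
Total: 15 + 31 + 30 + 31 + 31 + 30 + 31 + 30 + 31 + 31 + 28 + 31 + 30 + 31 + 30 + 31 + 31 + 30 + 31 + 30 + 31 + 31 + 28 + 31 + 30 + 31 + 30 + 31 + 31 + 30 + 31 + 30 + 18 = 977.

977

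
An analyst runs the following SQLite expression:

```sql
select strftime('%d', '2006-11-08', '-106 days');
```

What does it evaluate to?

First apply '-106 days': 2006-11-08 → 2006-07-25.
`%d` extracts the 2-digit day of month: 25.

25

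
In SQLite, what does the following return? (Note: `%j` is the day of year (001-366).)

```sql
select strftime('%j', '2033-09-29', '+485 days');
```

First apply '+485 days': 2033-09-29 → 2035-01-27.
Day-of-year for 2035-01-27: days since 2035-01-01 inclusive = 27, zero-padded to 027.

027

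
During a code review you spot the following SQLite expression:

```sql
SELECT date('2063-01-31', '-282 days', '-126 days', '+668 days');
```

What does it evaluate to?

Applying '-282 days' to 2063-01-31: counting 282 days back gives 2062-04-24.
Applying '-126 days' to 2062-04-24: counting 126 days back gives 2061-12-19.
Applying '+668 days' to 2061-12-19: counting 668 days forward gives 2063-10-18.

2063-10-18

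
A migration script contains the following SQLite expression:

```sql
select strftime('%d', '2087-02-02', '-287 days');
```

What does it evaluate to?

21

First apply '-287 days': 2087-02-02 → 2086-04-21.
`%d` extracts the 2-digit day of month: 21.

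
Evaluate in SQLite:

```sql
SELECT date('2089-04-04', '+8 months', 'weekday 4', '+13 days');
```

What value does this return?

Adding +8 months to 2089-04-04 gives 2089-12-04.
`weekday 4` advances to the next Thursday; 2089-12-04 is a Sunday, so it moves forward to 2089-12-08.
Advancing 13 more days within December lands on 2089-12-21.

2089-12-21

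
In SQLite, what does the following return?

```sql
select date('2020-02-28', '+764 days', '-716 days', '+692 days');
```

2022-03-09

Applying '+764 days' to 2020-02-28: counting 764 days forward gives 2022-04-02.
Applying '-716 days' to 2022-04-02: counting 716 days back gives 2020-04-16.
Applying '+692 days' to 2020-04-16: counting 692 days forward gives 2022-03-09.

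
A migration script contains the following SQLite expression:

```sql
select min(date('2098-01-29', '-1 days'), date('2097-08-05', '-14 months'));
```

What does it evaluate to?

date('2098-01-29', '-1 days') → 2098-01-28.
date('2097-08-05', '-14 months') → 2096-06-05.
Earlier of the two is 2096-06-05.

2096-06-05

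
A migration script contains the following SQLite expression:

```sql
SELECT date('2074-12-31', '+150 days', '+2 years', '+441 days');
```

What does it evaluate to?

Applying '+150 days' to 2074-12-31: counting 150 days forward gives 2075-05-30.
Adding +2 years to 2075-05-30 gives 2077-05-30.
Applying '+441 days' to 2077-05-30: counting 441 days forward gives 2078-08-14.

2078-08-14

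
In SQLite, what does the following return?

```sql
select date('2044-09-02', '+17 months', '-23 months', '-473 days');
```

Adding +17 months to 2044-09-02 gives 2046-02-02.
Adding -23 months to 2046-02-02 gives 2044-03-02.
Applying '-473 days' to 2044-03-02: counting 473 days back gives 2042-11-15.

2042-11-15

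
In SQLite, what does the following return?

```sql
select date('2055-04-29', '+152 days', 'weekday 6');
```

2055-10-02

Applying '+152 days' to 2055-04-29: counting 152 days forward gives 2055-09-28.
`weekday 6` advances to the next Saturday; 2055-09-28 is a Tuesday, so it moves forward to 2055-10-02.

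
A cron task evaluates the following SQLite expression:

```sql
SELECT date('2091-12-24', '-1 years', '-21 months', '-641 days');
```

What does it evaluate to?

Adding -1 year to 2091-12-24 gives 2090-12-24.
Adding -21 months to 2090-12-24 gives 2089-03-24.
Applying '-641 days' to 2089-03-24: counting 641 days back gives 2087-06-22.

2087-06-22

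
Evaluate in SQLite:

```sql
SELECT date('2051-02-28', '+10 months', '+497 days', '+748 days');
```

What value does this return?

2055-05-26

Adding +10 months to 2051-02-28 gives 2051-12-28.
Applying '+497 days' to 2051-12-28: counting 497 days forward gives 2053-05-08.
Applying '+748 days' to 2053-05-08: counting 748 days forward gives 2055-05-26.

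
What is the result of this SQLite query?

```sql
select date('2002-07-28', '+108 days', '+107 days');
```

Applying '+108 days' to 2002-07-28: counting 108 days forward gives 2002-11-13.
Applying '+107 days' to 2002-11-13: counting 107 days forward gives 2003-02-28.

2003-02-28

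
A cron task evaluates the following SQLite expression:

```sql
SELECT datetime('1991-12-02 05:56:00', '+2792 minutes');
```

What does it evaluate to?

2792 minutes = 46h 32m; +2792 minutes from 1991-12-02 05:56:00 is 1991-12-04 04:28:00 (crosses midnight).

1991-12-04 04:28:00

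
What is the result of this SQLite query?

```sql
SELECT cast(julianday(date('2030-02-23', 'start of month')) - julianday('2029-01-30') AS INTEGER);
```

`start of month` rewinds 2030-02-23 to 2030-02-01.
1 day remains in January 2029 after the 30th (31 − 30).
Full months from February 2029 through January 2030 contribute their day counts.
Then 1 day into February 2030.
Total: 1 + 28 + 31 + 30 + 31 + 30 + 31 + 31 + 30 + 31 + 30 + 31 + 31 + 1 = 367.

367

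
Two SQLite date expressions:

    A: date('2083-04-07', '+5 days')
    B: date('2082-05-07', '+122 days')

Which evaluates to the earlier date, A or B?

B

A = 2083-04-12.
B = 2082-09-06.
B is earlier.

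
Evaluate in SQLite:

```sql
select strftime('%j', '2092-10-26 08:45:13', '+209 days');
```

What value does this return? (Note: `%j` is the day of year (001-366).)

143

First apply '+209 days': 2092-10-26 08:45:13 → 2093-05-23 08:45:13.
Day-of-year for 2093-05-23: days since 2093-01-01 inclusive = 143, zero-padded to 143.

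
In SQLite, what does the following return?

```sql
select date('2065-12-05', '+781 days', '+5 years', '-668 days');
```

Applying '+781 days' to 2065-12-05: counting 781 days forward gives 2068-01-25.
Adding +5 years to 2068-01-25 gives 2073-01-25.
Applying '-668 days' to 2073-01-25: counting 668 days back gives 2071-03-29.

2071-03-29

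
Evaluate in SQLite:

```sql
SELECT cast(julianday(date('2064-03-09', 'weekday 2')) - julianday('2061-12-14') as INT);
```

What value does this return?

818

`weekday 2` advances to the next Tuesday; 2064-03-09 is a Sunday, so it moves forward to 2064-03-11.
17 days remain in December 2061 after the 14th (31 − 14).
Full months from January 2062 through February 2064 contribute their day counts.
Then 11 days into March 2064.
Total: 17 + 31 + 28 + 31 + 30 + 31 + 30 + 31 + 31 + 30 + 31 + 30 + 31 + 31 + 28 + 31 + 30 + 31 + 30 + 31 + 31 + 30 + 31 + 30 + 31 + 31 + 29 + 11 = 818.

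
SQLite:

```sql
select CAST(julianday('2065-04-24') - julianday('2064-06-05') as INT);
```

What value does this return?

323

25 days remain in June 2064 after the 5th (30 − 5).
Full months from July 2064 through March 2065 contribute their day counts.
Then 24 days into April 2065.
Total: 25 + 31 + 31 + 30 + 31 + 30 + 31 + 31 + 28 + 31 + 24 = 323.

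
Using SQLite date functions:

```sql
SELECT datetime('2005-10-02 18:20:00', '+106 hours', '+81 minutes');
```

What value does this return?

+106 hours from 2005-10-02 18:20:00 is 2005-10-07 04:20:00 (crosses midnight).
81 minutes = 1h 21m; +81 minutes from 2005-10-07 04:20:00 is 2005-10-07 05:41:00.

2005-10-07 05:41:00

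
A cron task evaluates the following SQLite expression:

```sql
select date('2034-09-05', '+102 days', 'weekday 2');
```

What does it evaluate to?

2034-12-19

Applying '+102 days' to 2034-09-05: counting 102 days forward gives 2034-12-16.
`weekday 2` advances to the next Tuesday; 2034-12-16 is a Saturday, so it moves forward to 2034-12-19.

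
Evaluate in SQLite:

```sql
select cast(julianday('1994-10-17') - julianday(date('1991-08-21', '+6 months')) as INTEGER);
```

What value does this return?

969

Adding +6 months to 1991-08-21 gives 1992-02-21.
8 days remain in February 1992 after the 21st (29 − 21).
Full months from March 1992 through September 1994 contribute their day counts.
Then 17 days into October 1994.
Total: 8 + 31 + 30 + 31 + 30 + 31 + 31 + 30 + 31 + 30 + 31 + 31 + 28 + 31 + 30 + 31 + 30 + 31 + 31 + 30 + 31 + 30 + 31 + 31 + 28 + 31 + 30 + 31 + 30 + 31 + 31 + 30 + 17 = 969.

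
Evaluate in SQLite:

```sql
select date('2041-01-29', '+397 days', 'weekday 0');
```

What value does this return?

Applying '+397 days' to 2041-01-29: counting 397 days forward gives 2042-03-02.
`weekday 0` advances to the next Sunday; 2042-03-02 is already a Sunday, so it stays at 2042-03-02.

2042-03-02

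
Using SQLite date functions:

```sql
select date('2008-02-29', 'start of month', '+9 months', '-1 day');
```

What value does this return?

2008-10-31

`start of month` rewinds 2008-02-29 to 2008-02-01.
Adding +9 months to 2008-02-01 gives 2008-11-01.
Going back 1 day from 2008-11-01 reaches 2008-10-31 (last day of October, 31 days).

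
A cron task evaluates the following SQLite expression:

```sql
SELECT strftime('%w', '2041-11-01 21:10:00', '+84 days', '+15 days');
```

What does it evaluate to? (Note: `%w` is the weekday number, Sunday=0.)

First apply '+84 days', '+15 days': 2041-11-01 21:10:00 → 2042-02-08 21:10:00.
2042-02-08 is a Saturday; with Sunday=0 that is 6.

6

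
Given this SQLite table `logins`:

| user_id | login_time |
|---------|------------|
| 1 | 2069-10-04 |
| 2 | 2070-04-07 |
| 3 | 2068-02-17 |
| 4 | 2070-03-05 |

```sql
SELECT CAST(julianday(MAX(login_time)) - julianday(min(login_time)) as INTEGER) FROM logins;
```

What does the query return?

MIN = 2068-02-17, MAX = 2070-04-07.
12 days remain in February 2068 after the 17th (29 − 17).
Full months from March 2068 through March 2070 contribute their day counts.
Then 7 days into April 2070.
Total: 12 + 31 + 30 + 31 + 30 + 31 + 31 + 30 + 31 + 30 + 31 + 31 + 28 + 31 + 30 + 31 + 30 + 31 + 31 + 30 + 31 + 30 + 31 + 31 + 28 + 31 + 7 = 780.

780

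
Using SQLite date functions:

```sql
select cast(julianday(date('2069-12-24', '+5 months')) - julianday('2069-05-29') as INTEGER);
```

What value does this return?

Adding +5 months to 2069-12-24 gives 2070-05-24.
2 days remain in May 2069 after the 29th (31 − 29).
Full months from June 2069 through April 2070 contribute their day counts.
Then 24 days into May 2070.
Total: 2 + 30 + 31 + 31 + 30 + 31 + 30 + 31 + 31 + 28 + 31 + 30 + 24 = 360.

360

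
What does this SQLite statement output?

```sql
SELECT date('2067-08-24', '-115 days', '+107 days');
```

Applying '-115 days' to 2067-08-24: counting 115 days back gives 2067-05-01.
Applying '+107 days' to 2067-05-01: counting 107 days forward gives 2067-08-16.

2067-08-16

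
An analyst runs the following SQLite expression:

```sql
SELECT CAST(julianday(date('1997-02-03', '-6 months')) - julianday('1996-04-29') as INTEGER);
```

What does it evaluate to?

Adding -6 months to 1997-02-03 gives 1996-08-03.
1 day remains in April 1996 after the 29th (30 − 29).
May 1996: 31 days.
June 1996: 30 days.
July 1996: 31 days.
Then 3 days into August 1996.
Total: 1 + 31 + 30 + 31 + 3 = 96.

96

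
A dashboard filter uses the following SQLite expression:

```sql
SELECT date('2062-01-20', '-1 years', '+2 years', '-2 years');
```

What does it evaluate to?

Adding -1 year to 2062-01-20 gives 2061-01-20.
Adding +2 years to 2061-01-20 gives 2063-01-20.
Adding -2 years to 2063-01-20 gives 2061-01-20.

2061-01-20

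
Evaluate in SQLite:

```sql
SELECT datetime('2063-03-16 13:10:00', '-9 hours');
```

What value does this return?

-9 hours from 2063-03-16 13:10:00 is 2063-03-16 04:10:00.

2063-03-16 04:10:00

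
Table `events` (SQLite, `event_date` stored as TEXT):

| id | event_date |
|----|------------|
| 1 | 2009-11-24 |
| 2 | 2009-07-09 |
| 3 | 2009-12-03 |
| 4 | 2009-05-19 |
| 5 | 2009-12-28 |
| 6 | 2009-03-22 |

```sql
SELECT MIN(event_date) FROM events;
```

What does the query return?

2009-03-22

MIN over {2009-03-22, 2009-05-19, 2009-07-09, 2009-11-24, 2009-12-03, 2009-12-28}.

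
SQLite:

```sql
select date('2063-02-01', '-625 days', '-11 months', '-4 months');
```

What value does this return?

2060-02-17

Applying '-625 days' to 2063-02-01: counting 625 days back gives 2061-05-17.
Adding -11 months to 2061-05-17 gives 2060-06-17.
Adding -4 months to 2060-06-17 gives 2060-02-17.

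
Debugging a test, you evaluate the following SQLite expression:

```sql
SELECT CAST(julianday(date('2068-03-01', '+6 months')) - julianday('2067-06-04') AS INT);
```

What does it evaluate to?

Adding +6 months to 2068-03-01 gives 2068-09-01.
26 days remain in June 2067 after the 4th (30 − 4).
Full months from July 2067 through August 2068 contribute their day counts.
Then 1 day into September 2068.
Total: 26 + 31 + 31 + 30 + 31 + 30 + 31 + 31 + 29 + 31 + 30 + 31 + 30 + 31 + 31 + 1 = 455.

455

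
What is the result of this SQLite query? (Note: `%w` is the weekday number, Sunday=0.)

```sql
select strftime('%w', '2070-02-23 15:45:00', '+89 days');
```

First apply '+89 days': 2070-02-23 15:45:00 → 2070-05-23 15:45:00.
2070-05-23 is a Friday; with Sunday=0 that is 5.

5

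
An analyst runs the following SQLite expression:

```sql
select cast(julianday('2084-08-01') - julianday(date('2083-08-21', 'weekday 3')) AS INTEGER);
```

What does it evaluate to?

`weekday 3` advances to the next Wednesday; 2083-08-21 is a Saturday, so it moves forward to 2083-08-25.
6 days remain in August 2083 after the 25th (31 − 25).
Full months from September 2083 through July 2084 contribute their day counts.
Then 1 day into August 2084.
Total: 6 + 30 + 31 + 30 + 31 + 31 + 29 + 31 + 30 + 31 + 30 + 31 + 1 = 342.

342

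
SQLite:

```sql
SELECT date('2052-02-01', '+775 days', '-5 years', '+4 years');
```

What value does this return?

Applying '+775 days' to 2052-02-01: counting 775 days forward gives 2054-03-17.
Adding -5 years to 2054-03-17 gives 2049-03-17.
Adding +4 years to 2049-03-17 gives 2053-03-17.

2053-03-17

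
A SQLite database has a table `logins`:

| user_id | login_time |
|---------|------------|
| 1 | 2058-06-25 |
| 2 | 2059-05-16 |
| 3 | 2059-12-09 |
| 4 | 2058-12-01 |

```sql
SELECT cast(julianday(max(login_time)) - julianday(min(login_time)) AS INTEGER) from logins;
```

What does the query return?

MIN = 2058-06-25, MAX = 2059-12-09.
5 days remain in June 2058 after the 25th (30 − 25).
Full months from July 2058 through November 2059 contribute their day counts.
Then 9 days into December 2059.
Total: 5 + 31 + 31 + 30 + 31 + 30 + 31 + 31 + 28 + 31 + 30 + 31 + 30 + 31 + 31 + 30 + 31 + 30 + 9 = 532.

532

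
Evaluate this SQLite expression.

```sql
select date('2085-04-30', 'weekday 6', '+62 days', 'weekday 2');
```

2085-07-10

`weekday 6` advances to the next Saturday; 2085-04-30 is a Monday, so it moves forward to 2085-05-05.
Applying '+62 days' to 2085-05-05: counting 62 days forward gives 2085-07-06.
`weekday 2` advances to the next Tuesday; 2085-07-06 is a Friday, so it moves forward to 2085-07-10.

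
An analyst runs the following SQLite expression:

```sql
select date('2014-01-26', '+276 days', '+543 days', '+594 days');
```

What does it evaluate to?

2017-12-09

Applying '+276 days' to 2014-01-26: counting 276 days forward gives 2014-10-29.
Applying '+543 days' to 2014-10-29: counting 543 days forward gives 2016-04-24.
Applying '+594 days' to 2016-04-24: counting 594 days forward gives 2017-12-09.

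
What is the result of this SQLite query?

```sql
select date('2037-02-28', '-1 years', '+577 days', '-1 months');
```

Adding -1 year to 2037-02-28 gives 2036-02-28.
Applying '+577 days' to 2036-02-28: counting 577 days forward gives 2037-09-27.
Adding -1 month to 2037-09-27 gives 2037-08-27.

2037-08-27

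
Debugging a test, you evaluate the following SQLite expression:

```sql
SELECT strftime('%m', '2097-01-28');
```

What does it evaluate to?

`%m` extracts the 2-digit month (01-12): 01.

01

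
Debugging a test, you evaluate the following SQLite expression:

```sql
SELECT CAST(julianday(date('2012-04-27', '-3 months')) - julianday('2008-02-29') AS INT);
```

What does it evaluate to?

Adding -3 months to 2012-04-27 gives 2012-01-27.
0 days remain in February 2008 after the 29th (29 − 29).
Full months from March 2008 through December 2011 contribute their day counts.
Then 27 days into January 2012.
Total: 0 + 31 + 30 + 31 + 30 + 31 + 31 + 30 + 31 + 30 + 31 + 31 + 28 + 31 + 30 + 31 + 30 + 31 + 31 + 30 + 31 + 30 + 31 + 31 + 28 + 31 + 30 + 31 + 30 + 31 + 31 + 30 + 31 + 30 + 31 + 31 + 28 + 31 + 30 + 31 + 30 + 31 + 31 + 30 + 31 + 30 + 31 + 27 = 1428.

1428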